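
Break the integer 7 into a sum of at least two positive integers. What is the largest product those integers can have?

12

Fill P[k] for k=2..7: at each k try every first piece i and multiply by the better of (k−i) uncut or P[k−i].
P[2] = 1*max(1,0) = 1*1 = 1
P[3] = max(1*2, 2*1) = 2
P[4] = max(1*3, 2*2, 3*1) = 4
P[5] = max(1*4, 2*3, 3*2, 4*1) = 6
P[6] = max(1*6, 2*4, 3*3, 4*2, 5*1) = 9
P[7] = max(1*9, 2*6, 3*4, 4*3, 5*2, 6*1) = 12
One optimal split: 3 + 2 + 2; product 3*2*2 = 12.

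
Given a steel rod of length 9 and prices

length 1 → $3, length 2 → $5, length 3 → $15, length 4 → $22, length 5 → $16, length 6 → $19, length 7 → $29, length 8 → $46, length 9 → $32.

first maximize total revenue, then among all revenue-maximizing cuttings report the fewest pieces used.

Let r[k] be the best obtainable value from length k. For each k, try every first piece i and keep the best of price[i] + r[k−i].
r[1] = 3
r[2] = max(3+3, 5+0) = 6
r[3] = max(3+6, 5+3, 15+0) = 15
r[4] = max(3+15, 5+6, 15+3, 22+0) = 22
r[5] = max(3+22, 5+15, 15+6, 22+3, 16+0) = 25
r[6] = max(3+25, 5+22, 15+15, 22+6, 16+3, 19+0) = 30
r[7] = max(3+30, 5+25, 15+22, …, 19+3, 29+0) = 37
r[8] = max(3+37, 5+30, 15+25, …, 29+3, 46+0) = 46
r[9] = max(3+46, 5+37, 15+30, …, 46+3, 32+0) = 49
Maximum revenue is $49.
Now minimize piece count subject to staying optimal: for each k, pieces[k] = 1 + min over i with p[i]+r[k−i]=r[k] of pieces[k−i].
pieces[6] = 2
pieces[7] = 2
pieces[8] = 1
pieces[9] = 2

2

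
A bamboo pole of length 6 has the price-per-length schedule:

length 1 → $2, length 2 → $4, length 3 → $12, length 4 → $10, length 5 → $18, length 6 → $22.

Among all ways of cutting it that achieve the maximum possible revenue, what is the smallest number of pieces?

2

Consider every possible first cut. r[k] is the best of p[i]+r[k−i] over all sellable i≤k.
r[1] = 2
r[2] = max(2+2, 4+0) = 4
r[3] = max(2+4, 4+2, 12+0) = 12
r[4] = max(2+12, 4+4, 12+2, 10+0) = 14
r[5] = max(2+14, 4+12, 12+4, 10+2, 18+0) = 18
r[6] = max(2+18, 4+14, 12+12, 10+4, 18+2, 22+0) = 24
Maximum revenue is $24.
Now minimize piece count subject to staying optimal: for each k, pieces[k] = 1 + min over i with p[i]+r[k−i]=r[k] of pieces[k−i].
pieces[3] = 1
pieces[4] = 2
pieces[5] = 1
pieces[6] = 2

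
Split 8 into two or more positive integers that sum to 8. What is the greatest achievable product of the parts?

18

Let P[k] be the best product for length k (with at least one cut). For each first piece i, the rest contributes max(k−i, P[k−i]).
P[2] = 1×max(1,0) = 1×1 = 1
P[3] = 1×max(2,1) = 1×2 = 2
P[4] = 2×max(2,1) = 2×2 = 4
P[5] = 2×max(3,2) = 2×3 = 6
P[6] = 3×max(3,2) = 3×3 = 9
P[7] = 2×max(5,6) = 2×6 = 12
P[8] = 2×max(6,9) = 2×9 = 18
One optimal split: 3 + 3 + 2; product 3×3×2 = 18.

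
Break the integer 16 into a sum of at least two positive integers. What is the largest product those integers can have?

324

Define m[k] = max over 1≤i<k of i · max(k−i, m[k−i]); the inner max lets the remainder stay uncut if that's better.
m[2] = 1×max(1,0) = 1×1 = 1
m[3] = 1×max(2,1) = 1×2 = 2
m[4] = 2×max(2,1) = 2×2 = 4
m[5] = 2×max(3,2) = 2×3 = 6
m[6] = 3×max(3,2) = 3×3 = 9
m[7] = 2×max(5,6) = 2×6 = 12
m[8] = 2×max(6,9) = 2×9 = 18
m[9] = 3×max(6,9) = 3×9 = 27
m[10] = 2×max(8,18) = 2×18 = 36
m[11] = 2×max(9,27) = 2×27 = 54
m[12] = 3×max(9,27) = 3×27 = 81
m[13] = 2×max(11,54) = 2×54 = 108
m[14] = 2×max(12,81) = 2×81 = 162
m[15] = 3×max(12,81) = 3×81 = 243
m[16] = 2×max(14,162) = 2×162 = 324
One optimal split: 3 + 3 + 3 + 3 + 2 + 2; product 3×3×3×3×2×2 = 324.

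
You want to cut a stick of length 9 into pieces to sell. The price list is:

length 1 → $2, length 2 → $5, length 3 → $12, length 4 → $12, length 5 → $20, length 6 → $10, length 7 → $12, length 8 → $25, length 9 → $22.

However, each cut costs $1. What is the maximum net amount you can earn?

34

Let r[k] be the best obtainable value from length k. For each k, try every first piece i and keep the best of price[i] + r[k−i] minus the 1 cut fee when i<k.
r[1] = 2
r[2] = 5
r[3] = 12
r[4] = 13  (first piece 1, then r[3]=12)
r[5] = 20
r[6] = 23  (first piece 3, then r[3]=12)
r[7] = 24  (first piece 1, then r[6]=23)
r[8] = 31  (first piece 3, then r[5]=20)
r[9] = 34  (first piece 3, then r[6]=23)
One optimal plan: pieces 3 + 3 + 3 (2 cuts) → $36 − $2 = $34.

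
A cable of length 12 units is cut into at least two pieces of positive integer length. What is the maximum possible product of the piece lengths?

Let g[k] be the best product for length k (with at least one cut). For each first piece i, the rest contributes max(k−i, g[k−i]).
g[2] = 1*max(1,0) = 1*1 = 1
g[3] = max(1*2, 2*1) = 2
g[4] = max(1*3, 2*2, 3*1) = 4
g[5] = max(1*4, 2*3, 3*2, 4*1) = 6
g[6] = max(1*6, 2*4, 3*3, 4*2, 5*1) = 9
g[7] = max(1*9, 2*6, 3*4, 4*3, 5*2, 6*1) = 12
g[8] = max(1*12, 2*9, 3*6, …, 6*2, 7*1) = 18
g[9] = max(1*18, 2*12, 3*9, …, 7*2, 8*1) = 27
g[10] = max(1*27, 2*18, 3*12, …, 8*2, 9*1) = 36
g[11] = max(1*36, 2*27, 3*18, …, 9*2, 10*1) = 54
g[12] = max(1*54, 2*36, 3*27, …, 10*2, 11*1) = 81
One optimal split: 3 + 3 + 3 + 3; product 3*3*3*3 = 81.

81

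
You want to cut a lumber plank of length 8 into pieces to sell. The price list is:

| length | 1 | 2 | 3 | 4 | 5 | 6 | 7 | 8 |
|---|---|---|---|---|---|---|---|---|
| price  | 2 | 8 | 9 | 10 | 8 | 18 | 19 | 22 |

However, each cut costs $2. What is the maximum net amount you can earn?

26

Consider every possible first cut. v[k] is the best of p[i]+v[k−i] over all sellable i≤k, charging 2 whenever i<k.
v[1] = 2
v[2] = 8
v[3] = 9
v[4] = 14  (first piece 2, then v[2]=8)
v[5] = 15  (first piece 2, then v[3]=9)
v[6] = 20  (first piece 2, then v[4]=14)
v[7] = 21  (first piece 2, then v[5]=15)
v[8] = 26  (first piece 2, then v[6]=20)
One optimal plan: pieces 2 + 2 + 2 + 2 (3 cuts) → $32 − $6 = $26.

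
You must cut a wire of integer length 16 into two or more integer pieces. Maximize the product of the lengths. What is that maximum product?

Define m[k] = max over 1≤i<k of i · max(k−i, m[k−i]); the inner max lets the remainder stay uncut if that's better.
m[2] = 1·max(1,0) = 1·1 = 1
m[3] = 1·max(2,1) = 1·2 = 2
m[4] = 2·max(2,1) = 2·2 = 4
m[5] = 2·max(3,2) = 2·3 = 6
m[6] = 3·max(3,2) = 3·3 = 9
m[7] = 2·max(5,6) = 2·6 = 12
m[8] = 2·max(6,9) = 2·9 = 18
m[9] = 3·max(6,9) = 3·9 = 27
m[10] = 2·max(8,18) = 2·18 = 36
m[11] = 2·max(9,27) = 2·27 = 54
m[12] = 3·max(9,27) = 3·27 = 81
m[13] = 2·max(11,54) = 2·54 = 108
m[14] = 2·max(12,81) = 2·81 = 162
m[15] = 3·max(12,81) = 3·81 = 243
m[16] = 2·max(14,162) = 2·162 = 324
One optimal split: 3 + 3 + 3 + 3 + 2 + 2; product 3·3·3·3·2·2 = 324.

324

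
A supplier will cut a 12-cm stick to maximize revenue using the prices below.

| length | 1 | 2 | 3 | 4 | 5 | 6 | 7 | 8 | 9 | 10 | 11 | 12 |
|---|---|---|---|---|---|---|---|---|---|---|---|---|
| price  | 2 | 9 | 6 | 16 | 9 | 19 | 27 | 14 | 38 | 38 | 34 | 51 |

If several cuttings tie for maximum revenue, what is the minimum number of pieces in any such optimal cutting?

6

Let r[k] be the best obtainable value from length k. For each k, try every first piece i and keep the best of price[i] + r[k−i].
r[1] = 2
r[2] = max(2+2, 9+0) = 9
r[3] = max(2+9, 9+2, 6+0) = 11
r[4] = max(2+11, 9+9, 6+2, 16+0) = 18
r[5] = max(2+18, 9+11, 6+9, 16+2, 9+0) = 20
r[6] = max(2+20, 9+18, 6+11, 16+9, 9+2, 19+0) = 27
r[7] = max(2+27, 9+20, 6+18, …, 19+2, 27+0) = 29
r[8] = max(2+29, 9+27, 6+20, …, 27+2, 14+0) = 36
r[9] = max(2+36, 9+29, 6+27, …, 14+2, 38+0) = 38
r[10] = max(2+38, 9+36, 6+29, …, 38+2, 38+0) = 45
r[11] = max(2+45, 9+38, 6+36, …, 38+2, 34+0) = 47
r[12] = max(2+47, 9+45, 6+38, …, 34+2, 51+0) = 54
Maximum revenue is $54.
Now minimize piece count subject to staying optimal: for each k, pieces[k] = 1 + min over i with p[i]+r[k−i]=r[k] of pieces[k−i].
pieces[9] = 1
pieces[10] = 5
pieces[11] = 2
pieces[12] = 6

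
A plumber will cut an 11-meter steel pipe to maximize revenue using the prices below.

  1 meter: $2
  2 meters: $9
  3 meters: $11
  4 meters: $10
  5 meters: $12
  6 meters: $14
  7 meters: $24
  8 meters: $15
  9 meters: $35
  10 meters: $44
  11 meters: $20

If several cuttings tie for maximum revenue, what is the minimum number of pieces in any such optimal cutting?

5

Consider every possible first cut. r[k] is the best of p[i]+r[k−i] over all sellable i≤k.
r[1] = 2
r[2] = max(2+2, 9+0) = 9
r[3] = max(2+9, 9+2, 11+0) = 11
r[4] = max(2+11, 9+9, 11+2, 10+0) = 18
r[5] = max(2+18, 9+11, 11+9, 10+2, 12+0) = 20
r[6] = max(2+20, 9+18, 11+11, 10+9, 12+2, 14+0) = 27
r[7] = max(2+27, 9+20, 11+18, …, 14+2, 24+0) = 29
r[8] = max(2+29, 9+27, 11+20, …, 24+2, 15+0) = 36
r[9] = max(2+36, 9+29, 11+27, …, 15+2, 35+0) = 38
r[10] = max(2+38, 9+36, 11+29, …, 35+2, 44+0) = 45
r[11] = max(2+45, 9+38, 11+36, …, 44+2, 20+0) = 47
Maximum revenue is $47.
Now minimize piece count subject to staying optimal: for each k, pieces[k] = 1 + min over i with p[i]+r[k−i]=r[k] of pieces[k−i].
pieces[8] = 4
pieces[9] = 4
pieces[10] = 5
pieces[11] = 5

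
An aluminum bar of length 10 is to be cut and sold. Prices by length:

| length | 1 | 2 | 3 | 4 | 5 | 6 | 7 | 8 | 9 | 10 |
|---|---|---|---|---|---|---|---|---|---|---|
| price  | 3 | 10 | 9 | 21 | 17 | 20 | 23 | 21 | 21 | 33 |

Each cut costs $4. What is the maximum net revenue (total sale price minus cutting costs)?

44

Build r[k] bottom-up: r[k] = max over allowed piece i of (p[i] + r[k−i]) − 4 per cut.
r[1] = 3
r[2] = 10
r[3] = 9  (first piece 1, then r[2]=10)
r[4] = 21
r[5] = 20  (first piece 1, then r[4]=21)
r[6] = 27  (first piece 2, then r[4]=21)
r[7] = 26  (first piece 1, then r[6]=27)
r[8] = 38  (first piece 4, then r[4]=21)
r[9] = 37  (first piece 1, then r[8]=38)
r[10] = 44  (first piece 2, then r[8]=38)
One optimal plan: pieces 4 + 4 + 2 (2 cuts) → $52 − $8 = $44.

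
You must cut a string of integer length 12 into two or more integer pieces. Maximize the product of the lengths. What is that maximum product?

81

Let g[k] be the best product for length k (with at least one cut). For each first piece i, the rest contributes max(k−i, g[k−i]).
Small cases: g[2]=1, g[3]=2, g[4]=4.
g[5] = 2×max(3,2) = 2×3 = 6
g[6] = 3×max(3,2) = 3×3 = 9
g[7] = 2×max(5,6) = 2×6 = 12
g[8] = 2×max(6,9) = 2×9 = 18
g[9] = 3×max(6,9) = 3×9 = 27
g[10] = 2×max(8,18) = 2×18 = 36
g[11] = 2×max(9,27) = 2×27 = 54
g[12] = 3×max(9,27) = 3×27 = 81
One optimal split: 3 + 3 + 3 + 3; product 3×3×3×3 = 81.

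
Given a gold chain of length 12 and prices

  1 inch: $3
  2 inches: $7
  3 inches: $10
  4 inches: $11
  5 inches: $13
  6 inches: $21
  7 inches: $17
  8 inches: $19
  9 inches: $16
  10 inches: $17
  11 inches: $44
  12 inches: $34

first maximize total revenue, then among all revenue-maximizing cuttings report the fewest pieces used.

Let r[k] be the best obtainable value from length k. For each k, try every first piece i and keep the best of price[i] + r[k−i].
r[1] = 3
r[2] = max(3+3, 7+0) = 7
r[3] = max(3+7, 7+3, 10+0) = 10
r[4] = max(3+10, 7+7, 10+3, 11+0) = 14
r[5] = max(3+14, 7+10, 10+7, 11+3, 13+0) = 17
r[6] = max(3+17, 7+14, 10+10, 11+7, 13+3, 21+0) = 21
r[7] = max(3+21, 7+17, 10+14, …, 21+3, 17+0) = 24
r[8] = max(3+24, 7+21, 10+17, …, 17+3, 19+0) = 28
r[9] = max(3+28, 7+24, 10+21, …, 19+3, 16+0) = 31
r[10] = max(3+31, 7+28, 10+24, …, 16+3, 17+0) = 35
r[11] = max(3+35, 7+31, 10+28, …, 17+3, 44+0) = 44
r[12] = max(3+44, 7+35, 10+31, …, 44+3, 34+0) = 47
Maximum revenue is $47.
Now minimize piece count subject to staying optimal: for each k, pieces[k] = 1 + min over i with p[i]+r[k−i]=r[k] of pieces[k−i].
pieces[9] = 2
pieces[10] = 3
pieces[11] = 1
pieces[12] = 2

2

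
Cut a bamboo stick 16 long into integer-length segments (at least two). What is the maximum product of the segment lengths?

324

Fill m[k] for k=2..16: at each k try every first piece i and multiply by the better of (k−i) uncut or m[k−i].
m[2] = 1*max(1,0) = 1*1 = 1
m[3] = 1*max(2,1) = 1*2 = 2
m[4] = 2*max(2,1) = 2*2 = 4
m[5] = 2*max(3,2) = 2*3 = 6
m[6] = 3*max(3,2) = 3*3 = 9
m[7] = 2*max(5,6) = 2*6 = 12
m[8] = 2*max(6,9) = 2*9 = 18
m[9] = 3*max(6,9) = 3*9 = 27
m[10] = 2*max(8,18) = 2*18 = 36
m[11] = 2*max(9,27) = 2*27 = 54
m[12] = 3*max(9,27) = 3*27 = 81
m[13] = 2*max(11,54) = 2*54 = 108
m[14] = 2*max(12,81) = 2*81 = 162
m[15] = 3*max(12,81) = 3*81 = 243
m[16] = 2*max(14,162) = 2*162 = 324
One optimal split: 3 + 3 + 3 + 3 + 2 + 2; product 3*3*3*3*2*2 = 324.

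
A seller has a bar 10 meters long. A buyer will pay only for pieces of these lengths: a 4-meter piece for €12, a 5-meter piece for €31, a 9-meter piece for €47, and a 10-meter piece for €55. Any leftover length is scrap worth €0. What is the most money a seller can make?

62

Build best[k] bottom-up: best[k] = max over allowed piece i of (p[i] + best[k−i]).
best[1] = 0
best[2] = 0
best[3] = 0
best[4] = 12
best[5] = max(12+0, 31+0) = 31
best[6] = max(12+0, 31+0) = 31
best[7] = max(12+0, 31+0) = 31
best[8] = max(12+12, 31+0) = 31
best[9] = max(12+31, 31+12, 47+0) = 47
best[10] = max(12+31, 31+31, 47+0, 55+0) = 62
One optimal cutting: 5 + 5 → €62.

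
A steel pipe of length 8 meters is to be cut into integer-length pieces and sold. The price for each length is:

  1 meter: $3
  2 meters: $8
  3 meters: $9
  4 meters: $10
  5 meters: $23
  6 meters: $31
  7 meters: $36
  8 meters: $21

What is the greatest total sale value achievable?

Let best[k] be the best obtainable value from length k. For each k, try every first piece i and keep the best of price[i] + best[k−i].
best[1] = 3
best[2] = max(3+3, 8+0) = 8
best[3] = max(3+8, 8+3, 9+0) = 11
best[4] = max(3+11, 8+8, 9+3, 10+0) = 16
best[5] = max(3+16, 8+11, 9+8, 10+3, 23+0) = 23
best[6] = max(3+23, 8+16, 9+11, 10+8, 23+3, 31+0) = 31
best[7] = max(3+31, 8+23, 9+16, …, 31+3, 36+0) = 36
best[8] = max(3+36, 8+31, 9+23, …, 36+3, 21+0) = 39
One optimal cutting: 7 + 1 → $36 + $3 = $39.

39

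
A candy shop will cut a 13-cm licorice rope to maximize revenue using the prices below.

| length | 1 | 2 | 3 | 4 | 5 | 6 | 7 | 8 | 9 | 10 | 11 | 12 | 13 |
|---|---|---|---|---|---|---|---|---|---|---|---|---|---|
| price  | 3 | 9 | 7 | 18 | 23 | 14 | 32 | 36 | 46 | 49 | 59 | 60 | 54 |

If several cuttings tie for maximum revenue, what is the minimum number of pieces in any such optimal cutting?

2

Let r[k] be the best obtainable value from length k. For each k, try every first piece i and keep the best of price[i] + r[k−i].
r[1] = 3
r[2] = max(3+3, 9+0) = 9
r[3] = max(3+9, 9+3, 7+0) = 12
r[4] = max(3+12, 9+9, 7+3, 18+0) = 18
r[5] = max(3+18, 9+12, 7+9, 18+3, 23+0) = 23
r[6] = max(3+23, 9+18, 7+12, 18+9, 23+3, 14+0) = 27
r[7] = max(3+27, 9+23, 7+18, …, 14+3, 32+0) = 32
r[8] = max(3+32, 9+27, 7+23, …, 32+3, 36+0) = 36
r[9] = max(3+36, 9+32, 7+27, …, 36+3, 46+0) = 46
r[10] = max(3+46, 9+36, 7+32, …, 46+3, 49+0) = 49
r[11] = max(3+49, 9+46, 7+36, …, 49+3, 59+0) = 59
r[12] = max(3+59, 9+49, 7+46, …, 59+3, 60+0) = 62
r[13] = max(3+62, 9+59, 7+49, …, 60+3, 54+0) = 68
Maximum revenue is ¢68.
Now minimize piece count subject to staying optimal: for each k, pieces[k] = 1 + min over i with p[i]+r[k−i]=r[k] of pieces[k−i].
pieces[10] = 1
pieces[11] = 1
pieces[12] = 2
pieces[13] = 2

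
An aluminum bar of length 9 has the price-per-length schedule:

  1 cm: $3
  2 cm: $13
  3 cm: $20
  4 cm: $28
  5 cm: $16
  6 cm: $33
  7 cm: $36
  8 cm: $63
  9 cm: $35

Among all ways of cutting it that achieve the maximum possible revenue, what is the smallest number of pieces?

2

Consider every possible first cut. r[k] is the best of p[i]+r[k−i] over all sellable i≤k.
r[1] = 3
r[2] = max(3+3, 13+0) = 13
r[3] = max(3+13, 13+3, 20+0) = 20
r[4] = max(3+20, 13+13, 20+3, 28+0) = 28
r[5] = max(3+28, 13+20, 20+13, 28+3, 16+0) = 33
r[6] = max(3+33, 13+28, 20+20, 28+13, 16+3, 33+0) = 41
r[7] = max(3+41, 13+33, 20+28, …, 33+3, 36+0) = 48
r[8] = max(3+48, 13+41, 20+33, …, 36+3, 63+0) = 63
r[9] = max(3+63, 13+48, 20+41, …, 63+3, 35+0) = 66
Maximum revenue is $66.
Now minimize piece count subject to staying optimal: for each k, pieces[k] = 1 + min over i with p[i]+r[k−i]=r[k] of pieces[k−i].
pieces[6] = 2
pieces[7] = 2
pieces[8] = 1
pieces[9] = 2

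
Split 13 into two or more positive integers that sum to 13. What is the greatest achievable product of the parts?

Let prod[k] be the best product for length k (with at least one cut). For each first piece i, the rest contributes max(k−i, prod[k−i]).
prod[2] = 1·max(1,0) = 1·1 = 1
prod[3] = 1·max(2,1) = 1·2 = 2
prod[4] = 2·max(2,1) = 2·2 = 4
prod[5] = 2·max(3,2) = 2·3 = 6
prod[6] = 3·max(3,2) = 3·3 = 9
prod[7] = 2·max(5,6) = 2·6 = 12
prod[8] = 2·max(6,9) = 2·9 = 18
prod[9] = 3·max(6,9) = 3·9 = 27
prod[10] = 2·max(8,18) = 2·18 = 36
prod[11] = 2·max(9,27) = 2·27 = 54
prod[12] = 3·max(9,27) = 3·27 = 81
prod[13] = 2·max(11,54) = 2·54 = 108
One optimal split: 3 + 3 + 3 + 2 + 2; product 3·3·3·2·2 = 108.

108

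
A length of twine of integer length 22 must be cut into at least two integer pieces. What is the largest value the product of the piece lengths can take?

Define g[k] = max over 1≤i<k of i · max(k−i, g[k−i]); the inner max lets the remainder stay uncut if that's better.
g[2] = 1·max(1,0) = 1·1 = 1
g[3] = max(1·2, 2·1) = 2
g[4] = max(1·3, 2·2, 3·1) = 4
g[5] = max(1·4, 2·3, 3·2, 4·1) = 6
g[6] = max(1·6, 2·4, 3·3, 4·2, 5·1) = 9
g[7] = max(1·9, 2·6, 3·4, 4·3, 5·2, 6·1) = 12
g[8] = max(1·12, 2·9, 3·6, …, 6·2, 7·1) = 18
g[9] = max(1·18, 2·12, 3·9, …, 7·2, 8·1) = 27
g[10] = max(1·27, 2·18, 3·12, …, 8·2, 9·1) = 36
g[11] = max(1·36, 2·27, 3·18, …, 9·2, 10·1) = 54
g[12] = max(1·54, 2·36, 3·27, …, 10·2, 11·1) = 81
g[13] = max(1·81, 2·54, 3·36, …, 11·2, 12·1) = 108
g[14] = max(1·108, 2·81, 3·54, …, 12·2, 13·1) = 162
g[15] = max(1·162, 2·108, 3·81, …, 13·2, 14·1) = 243
g[16] = max(1·243, 2·162, 3·108, …, 14·2, 15·1) = 324
g[17] = max(1·324, 2·243, 3·162, …, 15·2, 16·1) = 486
g[18] = max(1·486, 2·324, 3·243, …, 16·2, 17·1) = 729
g[19] = max(1·729, 2·486, 3·324, …, 17·2, 18·1) = 972
g[20] = max(1·972, 2·729, 3·486, …, 18·2, 19·1) = 1458
g[21] = max(1·1458, 2·972, 3·729, …, 19·2, 20·1) = 2187
g[22] = max(1·2187, 2·1458, 3·972, …, 20·2, 21·1) = 2916
One optimal split: 3 + 3 + 3 + 3 + 3 + 3 + 2 + 2; product 3·3·3·3·3·3·2·2 = 2916.

2916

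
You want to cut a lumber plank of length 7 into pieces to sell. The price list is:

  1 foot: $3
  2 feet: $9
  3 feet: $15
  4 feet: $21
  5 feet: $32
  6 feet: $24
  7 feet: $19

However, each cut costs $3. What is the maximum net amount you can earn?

Build r[k] bottom-up: r[k] = max over allowed piece i of (p[i] + r[k−i]) − 3 per cut.
r[1] = 3
r[2] = 9
r[3] = 15
r[4] = 21
r[5] = 32
r[6] = 32  (first piece 1, then r[5]=32)
r[7] = 38  (first piece 2, then r[5]=32)
One optimal plan: pieces 5 + 2 (1 cut) → $41 − $3 = $38.

38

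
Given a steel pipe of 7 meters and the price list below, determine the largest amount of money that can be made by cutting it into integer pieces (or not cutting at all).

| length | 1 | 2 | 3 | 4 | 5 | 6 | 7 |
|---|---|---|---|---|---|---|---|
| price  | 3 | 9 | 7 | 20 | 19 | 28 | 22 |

32

Consider every possible first cut. v[k] is the best of p[i]+v[k−i] over all sellable i≤k.
v[1] = 3
v[2] = 9
v[3] = 12  (first piece 1, then v[2]=9)
v[4] = 20
v[5] = 23  (first piece 1, then v[4]=20)
v[6] = 29  (first piece 2, then v[4]=20)
v[7] = 32  (first piece 1, then v[6]=29)
One optimal cutting: 4 + 2 + 1 → $20 + $9 + $3 = $32.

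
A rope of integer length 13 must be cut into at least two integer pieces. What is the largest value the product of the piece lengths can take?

108

Let g[k] be the best product for length k (with at least one cut). For each first piece i, the rest contributes max(k−i, g[k−i]).
g[2] = 1·max(1,0) = 1·1 = 1
g[3] = max(1·2, 2·1) = 2
g[4] = max(1·3, 2·2, 3·1) = 4
g[5] = max(1·4, 2·3, 3·2, 4·1) = 6
g[6] = max(1·6, 2·4, 3·3, 4·2, 5·1) = 9
g[7] = max(1·9, 2·6, 3·4, 4·3, 5·2, 6·1) = 12
g[8] = max(1·12, 2·9, 3·6, …, 6·2, 7·1) = 18
g[9] = max(1·18, 2·12, 3·9, …, 7·2, 8·1) = 27
g[10] = max(1·27, 2·18, 3·12, …, 8·2, 9·1) = 36
g[11] = max(1·36, 2·27, 3·18, …, 9·2, 10·1) = 54
g[12] = max(1·54, 2·36, 3·27, …, 10·2, 11·1) = 81
g[13] = max(1·81, 2·54, 3·36, …, 11·2, 12·1) = 108
One optimal split: 3 + 3 + 3 + 2 + 2; product 3·3·3·2·2 = 108.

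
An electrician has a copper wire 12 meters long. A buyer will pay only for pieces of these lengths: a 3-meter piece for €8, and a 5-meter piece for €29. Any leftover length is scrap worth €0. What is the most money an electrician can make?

58

Let r[k] be the best obtainable value from length k. For each k, try every first piece i and keep the best of price[i] + r[k−i].
r[1] = 0
r[2] = 0
r[3] = 8
r[4] = 8
r[5] = max(8+0, 29+0) = 29
r[6] = max(8+8, 29+0) = 29
r[7] = max(8+8, 29+0) = 29
r[8] = max(8+29, 29+8) = 37
r[9] = max(8+29, 29+8) = 37
r[10] = max(8+29, 29+29) = 58
r[11] = max(8+37, 29+29) = 58
r[12] = max(8+37, 29+29) = 58
One optimal cutting: pieces 5 + 5 with 2 meters of scrap → €58.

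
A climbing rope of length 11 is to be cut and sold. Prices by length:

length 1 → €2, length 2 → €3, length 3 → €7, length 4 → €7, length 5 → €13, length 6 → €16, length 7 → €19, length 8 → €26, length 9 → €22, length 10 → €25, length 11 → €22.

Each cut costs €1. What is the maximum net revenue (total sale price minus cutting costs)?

32

Let net[k] be the best obtainable value from length k. For each k, try every first piece i and keep the best of price[i] + net[k−i] minus the 1 cut fee when i<k.
net[1] = 2
net[2] = max(2+2-1, 3+0) = 3
net[3] = max(2+3-1, 3+2-1, 7+0) = 7
net[4] = max(2+7-1, 3+3-1, 7+2-1, 7+0) = 8
net[5] = max(2+8-1, 3+7-1, 7+3-1, 7+2-1, 13+0) = 13
net[6] = max(2+13-1, 3+8-1, 7+7-1, 7+3-1, 13+2-1, 16+0) = 16
net[7] = max(2+16-1, 3+13-1, 7+8-1, …, 16+2-1, 19+0) = 19
net[8] = max(2+19-1, 3+16-1, 7+13-1, …, 19+2-1, 26+0) = 26
net[9] = max(2+26-1, 3+19-1, 7+16-1, …, 26+2-1, 22+0) = 27
net[10] = max(2+27-1, 3+26-1, 7+19-1, …, 22+2-1, 25+0) = 28
net[11] = max(2+28-1, 3+27-1, 7+26-1, …, 25+2-1, 22+0) = 32
One optimal plan: pieces 8 + 3 (1 cut) → €33 − €1 = €32.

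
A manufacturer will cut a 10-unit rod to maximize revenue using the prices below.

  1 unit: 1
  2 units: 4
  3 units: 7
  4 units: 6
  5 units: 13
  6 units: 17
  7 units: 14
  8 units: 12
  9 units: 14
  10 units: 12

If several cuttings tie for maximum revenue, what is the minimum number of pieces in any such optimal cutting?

2

Consider every possible first cut. r[k] is the best of p[i]+r[k−i] over all sellable i≤k.
r[1] = 1
r[2] = max(1+1, 4+0) = 4
r[3] = max(1+4, 4+1, 7+0) = 7
r[4] = max(1+7, 4+4, 7+1, 6+0) = 8
r[5] = max(1+8, 4+7, 7+4, 6+1, 13+0) = 13
r[6] = max(1+13, 4+8, 7+7, 6+4, 13+1, 17+0) = 17
r[7] = max(1+17, 4+13, 7+8, …, 17+1, 14+0) = 18
r[8] = max(1+18, 4+17, 7+13, …, 14+1, 12+0) = 21
r[9] = max(1+21, 4+18, 7+17, …, 12+1, 14+0) = 24
r[10] = max(1+24, 4+21, 7+18, …, 14+1, 12+0) = 26
Maximum revenue is 26.
Now minimize piece count subject to staying optimal: for each k, pieces[k] = 1 + min over i with p[i]+r[k−i]=r[k] of pieces[k−i].
pieces[7] = 2
pieces[8] = 2
pieces[9] = 2
pieces[10] = 2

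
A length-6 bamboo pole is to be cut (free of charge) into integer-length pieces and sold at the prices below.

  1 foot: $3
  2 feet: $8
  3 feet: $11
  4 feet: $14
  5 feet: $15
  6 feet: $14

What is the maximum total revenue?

Build r[k] bottom-up: r[k] = max over allowed piece i of (p[i] + r[k−i]).
r[1] = 3
r[2] = 8
r[3] = 11  (first piece 1, then r[2]=8)
r[4] = 16  (first piece 2, then r[2]=8)
r[5] = 19  (first piece 1, then r[4]=16)
r[6] = 24  (first piece 2, then r[4]=16)
One optimal cutting: 2 + 2 + 2 → $8 + $8 + $8 = $24.

24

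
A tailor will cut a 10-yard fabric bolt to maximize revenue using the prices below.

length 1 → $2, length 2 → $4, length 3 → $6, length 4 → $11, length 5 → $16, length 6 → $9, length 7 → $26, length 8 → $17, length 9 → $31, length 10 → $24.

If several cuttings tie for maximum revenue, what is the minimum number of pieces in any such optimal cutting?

2

Build r[k] bottom-up: r[k] = max over allowed piece i of (p[i] + r[k−i]).
r[1] = 2
r[2] = 4  (first piece 1, then r[1]=2)
r[3] = 6  (first piece 1, then r[2]=4)
r[4] = 11
r[5] = 16
r[6] = 18  (first piece 1, then r[5]=16)
r[7] = 26
r[8] = 28  (first piece 1, then r[7]=26)
r[9] = 31
r[10] = 33  (first piece 1, then r[9]=31)
Maximum revenue is $33.
Now minimize piece count subject to staying optimal: for each k, pieces[k] = 1 + min over i with p[i]+r[k−i]=r[k] of pieces[k−i].
pieces[7] = 1
pieces[8] = 2
pieces[9] = 1
pieces[10] = 2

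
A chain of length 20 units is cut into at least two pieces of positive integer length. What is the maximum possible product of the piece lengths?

1458

Let g[k] be the best product for length k (with at least one cut). For each first piece i, the rest contributes max(k−i, g[k−i]).
g[2] = 1×max(1,0) = 1×1 = 1
g[3] = max(1×2, 2×1) = 2
g[4] = max(1×3, 2×2, 3×1) = 4
g[5] = max(1×4, 2×3, 3×2, 4×1) = 6
g[6] = max(1×6, 2×4, 3×3, 4×2, 5×1) = 9
g[7] = max(1×9, 2×6, 3×4, 4×3, 5×2, 6×1) = 12
g[8] = max(1×12, 2×9, 3×6, …, 6×2, 7×1) = 18
g[9] = max(1×18, 2×12, 3×9, …, 7×2, 8×1) = 27
g[10] = max(1×27, 2×18, 3×12, …, 8×2, 9×1) = 36
g[11] = max(1×36, 2×27, 3×18, …, 9×2, 10×1) = 54
g[12] = max(1×54, 2×36, 3×27, …, 10×2, 11×1) = 81
g[13] = max(1×81, 2×54, 3×36, …, 11×2, 12×1) = 108
g[14] = max(1×108, 2×81, 3×54, …, 12×2, 13×1) = 162
g[15] = max(1×162, 2×108, 3×81, …, 13×2, 14×1) = 243
g[16] = max(1×243, 2×162, 3×108, …, 14×2, 15×1) = 324
g[17] = max(1×324, 2×243, 3×162, …, 15×2, 16×1) = 486
g[18] = max(1×486, 2×324, 3×243, …, 16×2, 17×1) = 729
g[19] = max(1×729, 2×486, 3×324, …, 17×2, 18×1) = 972
g[20] = max(1×972, 2×729, 3×486, …, 18×2, 19×1) = 1458
One optimal split: 3 + 3 + 3 + 3 + 3 + 3 + 2; product 3×3×3×3×3×3×2 = 1458.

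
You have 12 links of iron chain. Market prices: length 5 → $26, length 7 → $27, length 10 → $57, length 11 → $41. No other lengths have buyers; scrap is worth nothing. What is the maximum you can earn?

57

Build f[k] bottom-up: f[k] = max over allowed piece i of (p[i] + f[k−i]).
f[1] = 0
f[2] = 0
f[3] = 0
f[4] = 0
f[5] = 26
f[6] = 26
f[7] = 27
f[8] = 27
f[9] = 27
f[10] = 57
f[11] = 57
f[12] = 57
One optimal cutting: pieces 10 with 2 links of scrap → $57.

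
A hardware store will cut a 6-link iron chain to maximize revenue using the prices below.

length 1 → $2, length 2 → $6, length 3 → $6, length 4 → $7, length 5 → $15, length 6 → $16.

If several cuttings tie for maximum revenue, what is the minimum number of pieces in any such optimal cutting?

3

Consider every possible first cut. r[k] is the best of p[i]+r[k−i] over all sellable i≤k.
r[1] = 2
r[2] = max(2+2, 6+0) = 6
r[3] = max(2+6, 6+2, 6+0) = 8
r[4] = max(2+8, 6+6, 6+2, 7+0) = 12
r[5] = max(2+12, 6+8, 6+6, 7+2, 15+0) = 15
r[6] = max(2+15, 6+12, 6+8, 7+6, 15+2, 16+0) = 18
Maximum revenue is $18.
Now minimize piece count subject to staying optimal: for each k, pieces[k] = 1 + min over i with p[i]+r[k−i]=r[k] of pieces[k−i].
pieces[3] = 2
pieces[4] = 2
pieces[5] = 1
pieces[6] = 3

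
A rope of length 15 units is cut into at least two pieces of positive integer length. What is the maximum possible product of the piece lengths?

243

Define g[k] = max over 1≤i<k of i · max(k−i, g[k−i]); the inner max lets the remainder stay uncut if that's better.
g[2] = 1*max(1,0) = 1*1 = 1
g[3] = 1*max(2,1) = 1*2 = 2
g[4] = 2*max(2,1) = 2*2 = 4
g[5] = 2*max(3,2) = 2*3 = 6
g[6] = 3*max(3,2) = 3*3 = 9
g[7] = 2*max(5,6) = 2*6 = 12
g[8] = 2*max(6,9) = 2*9 = 18
g[9] = 3*max(6,9) = 3*9 = 27
g[10] = 2*max(8,18) = 2*18 = 36
g[11] = 2*max(9,27) = 2*27 = 54
g[12] = 3*max(9,27) = 3*27 = 81
g[13] = 2*max(11,54) = 2*54 = 108
g[14] = 2*max(12,81) = 2*81 = 162
g[15] = 3*max(12,81) = 3*81 = 243
One optimal split: 3 + 3 + 3 + 3 + 3; product 3*3*3*3*3 = 243.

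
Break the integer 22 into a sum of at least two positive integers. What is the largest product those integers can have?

2916

Fill m[k] for k=2..22: at each k try every first piece i and multiply by the better of (k−i) uncut or m[k−i].
m[2] = 1×max(1,0) = 1×1 = 1
m[3] = max(1×2, 2×1) = 2
m[4] = max(1×3, 2×2, 3×1) = 4
m[5] = max(1×4, 2×3, 3×2, 4×1) = 6
m[6] = max(1×6, 2×4, 3×3, 4×2, 5×1) = 9
m[7] = max(1×9, 2×6, 3×4, 4×3, 5×2, 6×1) = 12
m[8] = max(1×12, 2×9, 3×6, …, 6×2, 7×1) = 18
m[9] = max(1×18, 2×12, 3×9, …, 7×2, 8×1) = 27
m[10] = max(1×27, 2×18, 3×12, …, 8×2, 9×1) = 36
m[11] = max(1×36, 2×27, 3×18, …, 9×2, 10×1) = 54
m[12] = max(1×54, 2×36, 3×27, …, 10×2, 11×1) = 81
m[13] = max(1×81, 2×54, 3×36, …, 11×2, 12×1) = 108
m[14] = max(1×108, 2×81, 3×54, …, 12×2, 13×1) = 162
m[15] = max(1×162, 2×108, 3×81, …, 13×2, 14×1) = 243
m[16] = max(1×243, 2×162, 3×108, …, 14×2, 15×1) = 324
m[17] = max(1×324, 2×243, 3×162, …, 15×2, 16×1) = 486
m[18] = max(1×486, 2×324, 3×243, …, 16×2, 17×1) = 729
m[19] = max(1×729, 2×486, 3×324, …, 17×2, 18×1) = 972
m[20] = max(1×972, 2×729, 3×486, …, 18×2, 19×1) = 1458
m[21] = max(1×1458, 2×972, 3×729, …, 19×2, 20×1) = 2187
m[22] = max(1×2187, 2×1458, 3×972, …, 20×2, 21×1) = 2916
One optimal split: 3 + 3 + 3 + 3 + 3 + 3 + 2 + 2; product 3×3×3×3×3×3×2×2 = 2916.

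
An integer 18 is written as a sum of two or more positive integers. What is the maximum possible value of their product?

Fill m[k] for k=2..18: at each k try every first piece i and multiply by the better of (k−i) uncut or m[k−i].
m[2] = 1·max(1,0) = 1·1 = 1
m[3] = max(1·2, 2·1) = 2
m[4] = max(1·3, 2·2, 3·1) = 4
m[5] = max(1·4, 2·3, 3·2, 4·1) = 6
m[6] = max(1·6, 2·4, 3·3, 4·2, 5·1) = 9
m[7] = max(1·9, 2·6, 3·4, 4·3, 5·2, 6·1) = 12
m[8] = max(1·12, 2·9, 3·6, …, 6·2, 7·1) = 18
m[9] = max(1·18, 2·12, 3·9, …, 7·2, 8·1) = 27
m[10] = max(1·27, 2·18, 3·12, …, 8·2, 9·1) = 36
m[11] = max(1·36, 2·27, 3·18, …, 9·2, 10·1) = 54
m[12] = max(1·54, 2·36, 3·27, …, 10·2, 11·1) = 81
m[13] = max(1·81, 2·54, 3·36, …, 11·2, 12·1) = 108
m[14] = max(1·108, 2·81, 3·54, …, 12·2, 13·1) = 162
m[15] = max(1·162, 2·108, 3·81, …, 13·2, 14·1) = 243
m[16] = max(1·243, 2·162, 3·108, …, 14·2, 15·1) = 324
m[17] = max(1·324, 2·243, 3·162, …, 15·2, 16·1) = 486
m[18] = max(1·486, 2·324, 3·243, …, 16·2, 17·1) = 729
One optimal split: 3 + 3 + 3 + 3 + 3 + 3; product 3·3·3·3·3·3 = 729.

729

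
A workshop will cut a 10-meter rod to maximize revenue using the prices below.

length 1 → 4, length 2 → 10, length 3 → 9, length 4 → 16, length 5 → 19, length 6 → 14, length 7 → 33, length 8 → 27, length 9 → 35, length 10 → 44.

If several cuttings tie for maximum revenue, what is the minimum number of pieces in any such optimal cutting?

Let r[k] be the best obtainable value from length k. For each k, try every first piece i and keep the best of price[i] + r[k−i].
r[1] = 4
r[2] = max(4+4, 10+0) = 10
r[3] = max(4+10, 10+4, 9+0) = 14
r[4] = max(4+14, 10+10, 9+4, 16+0) = 20
r[5] = max(4+20, 10+14, 9+10, 16+4, 19+0) = 24
r[6] = max(4+24, 10+20, 9+14, 16+10, 19+4, 14+0) = 30
r[7] = max(4+30, 10+24, 9+20, …, 14+4, 33+0) = 34
r[8] = max(4+34, 10+30, 9+24, …, 33+4, 27+0) = 40
r[9] = max(4+40, 10+34, 9+30, …, 27+4, 35+0) = 44
r[10] = max(4+44, 10+40, 9+34, …, 35+4, 44+0) = 50
Maximum revenue is 50.
Now minimize piece count subject to staying optimal: for each k, pieces[k] = 1 + min over i with p[i]+r[k−i]=r[k] of pieces[k−i].
pieces[7] = 4
pieces[8] = 4
pieces[9] = 5
pieces[10] = 5

5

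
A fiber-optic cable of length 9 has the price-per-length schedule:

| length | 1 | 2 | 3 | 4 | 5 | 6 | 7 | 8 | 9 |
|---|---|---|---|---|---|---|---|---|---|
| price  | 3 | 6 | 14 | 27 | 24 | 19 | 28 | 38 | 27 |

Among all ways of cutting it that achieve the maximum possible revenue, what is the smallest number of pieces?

Build r[k] bottom-up: r[k] = max over allowed piece i of (p[i] + r[k−i]).
r[1] = 3
r[2] = 6  (first piece 1, then r[1]=3)
r[3] = 14
r[4] = 27
r[5] = 30  (first piece 1, then r[4]=27)
r[6] = 33  (first piece 1, then r[5]=30)
r[7] = 41  (first piece 3, then r[4]=27)
r[8] = 54  (first piece 4, then r[4]=27)
r[9] = 57  (first piece 1, then r[8]=54)
Maximum revenue is $57.
Now minimize piece count subject to staying optimal: for each k, pieces[k] = 1 + min over i with p[i]+r[k−i]=r[k] of pieces[k−i].
pieces[6] = 2
pieces[7] = 2
pieces[8] = 2
pieces[9] = 3

3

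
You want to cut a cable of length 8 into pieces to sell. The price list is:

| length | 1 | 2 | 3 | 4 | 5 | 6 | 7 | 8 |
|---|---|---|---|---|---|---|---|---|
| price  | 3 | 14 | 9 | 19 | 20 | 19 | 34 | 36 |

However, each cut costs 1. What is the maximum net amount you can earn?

Consider every possible first cut. r[k] is the best of p[i]+r[k−i] over all sellable i≤k, charging 1 whenever i<k.
r[1] = 3
r[2] = max(3+3-1, 14+0) = 14
r[3] = max(3+14-1, 14+3-1, 9+0) = 16
r[4] = max(3+16-1, 14+14-1, 9+3-1, 19+0) = 27
r[5] = max(3+27-1, 14+16-1, 9+14-1, 19+3-1, 20+0) = 29
r[6] = max(3+29-1, 14+27-1, 9+16-1, 19+14-1, 20+3-1, 19+0) = 40
r[7] = max(3+40-1, 14+29-1, 9+27-1, …, 19+3-1, 34+0) = 42
r[8] = max(3+42-1, 14+40-1, 9+29-1, …, 34+3-1, 36+0) = 53
One optimal plan: pieces 2 + 2 + 2 + 2 (3 cuts) → 56 − 3 = 53.

53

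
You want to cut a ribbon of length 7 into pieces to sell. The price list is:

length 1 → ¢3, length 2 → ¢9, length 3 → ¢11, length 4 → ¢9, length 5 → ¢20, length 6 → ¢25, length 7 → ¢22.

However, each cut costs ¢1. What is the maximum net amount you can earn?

Consider every possible first cut. r[k] is the best of p[i]+r[k−i] over all sellable i≤k, charging 1 whenever i<k.
r[1] = 3
r[2] = 9
r[3] = 11  (first piece 1, then r[2]=9)
r[4] = 17  (first piece 2, then r[2]=9)
r[5] = 20
r[6] = 25  (first piece 2, then r[4]=17)
r[7] = 28  (first piece 2, then r[5]=20)
One optimal plan: pieces 5 + 2 (1 cut) → ¢29 − ¢1 = ¢28.

28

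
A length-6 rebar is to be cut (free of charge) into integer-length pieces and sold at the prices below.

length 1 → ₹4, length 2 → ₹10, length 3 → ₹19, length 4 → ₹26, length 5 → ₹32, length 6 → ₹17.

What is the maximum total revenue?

38

Consider every possible first cut. r[k] is the best of p[i]+r[k−i] over all sellable i≤k.
r[1] = 4
r[2] = max(4+4, 10+0) = 10
r[3] = max(4+10, 10+4, 19+0) = 19
r[4] = max(4+19, 10+10, 19+4, 26+0) = 26
r[5] = max(4+26, 10+19, 19+10, 26+4, 32+0) = 32
r[6] = max(4+32, 10+26, 19+19, 26+10, 32+4, 17+0) = 38
One optimal cutting: 3 + 3 → ₹19 + ₹19 = ₹38.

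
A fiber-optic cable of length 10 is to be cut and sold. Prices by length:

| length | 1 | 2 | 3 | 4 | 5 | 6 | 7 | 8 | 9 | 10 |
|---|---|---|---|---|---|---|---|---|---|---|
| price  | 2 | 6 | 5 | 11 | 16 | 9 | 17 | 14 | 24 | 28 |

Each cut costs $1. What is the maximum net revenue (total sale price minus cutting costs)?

Build r[k] bottom-up: r[k] = max over allowed piece i of (p[i] + r[k−i]) − 1 per cut.
r[1] = 2
r[2] = max(2+2-1, 6+0) = 6
r[3] = max(2+6-1, 6+2-1, 5+0) = 7
r[4] = max(2+7-1, 6+6-1, 5+2-1, 11+0) = 11
r[5] = max(2+11-1, 6+7-1, 5+6-1, 11+2-1, 16+0) = 16
r[6] = max(2+16-1, 6+11-1, 5+7-1, 11+6-1, 16+2-1, 9+0) = 17
r[7] = max(2+17-1, 6+16-1, 5+11-1, …, 9+2-1, 17+0) = 21
r[8] = max(2+21-1, 6+17-1, 5+16-1, …, 17+2-1, 14+0) = 22
r[9] = max(2+22-1, 6+21-1, 5+17-1, …, 14+2-1, 24+0) = 26
r[10] = max(2+26-1, 6+22-1, 5+21-1, …, 24+2-1, 28+0) = 31
One optimal plan: pieces 5 + 5 (1 cut) → $32 − $1 = $31.

31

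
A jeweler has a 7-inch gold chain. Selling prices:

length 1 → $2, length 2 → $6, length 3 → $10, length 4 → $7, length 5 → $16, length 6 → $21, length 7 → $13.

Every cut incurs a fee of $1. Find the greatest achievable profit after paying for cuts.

Let v[k] be the best obtainable value from length k. For each k, try every first piece i and keep the best of price[i] + v[k−i] minus the 1 cut fee when i<k.
v[1] = 2
v[2] = max(2+2-1, 6+0) = 6
v[3] = max(2+6-1, 6+2-1, 10+0) = 10
v[4] = max(2+10-1, 6+6-1, 10+2-1, 7+0) = 11
v[5] = max(2+11-1, 6+10-1, 10+6-1, 7+2-1, 16+0) = 16
v[6] = max(2+16-1, 6+11-1, 10+10-1, 7+6-1, 16+2-1, 21+0) = 21
v[7] = max(2+21-1, 6+16-1, 10+11-1, …, 21+2-1, 13+0) = 22
One optimal plan: pieces 6 + 1 (1 cut) → $23 − $1 = $22.

22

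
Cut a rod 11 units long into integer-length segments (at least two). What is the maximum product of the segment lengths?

Define f[k] = max over 1≤i<k of i · max(k−i, f[k−i]); the inner max lets the remainder stay uncut if that's better.
f[2] = 1×max(1,0) = 1×1 = 1
f[3] = max(1×2, 2×1) = 2
f[4] = max(1×3, 2×2, 3×1) = 4
f[5] = max(1×4, 2×3, 3×2, 4×1) = 6
f[6] = max(1×6, 2×4, 3×3, 4×2, 5×1) = 9
f[7] = max(1×9, 2×6, 3×4, 4×3, 5×2, 6×1) = 12
f[8] = max(1×12, 2×9, 3×6, …, 6×2, 7×1) = 18
f[9] = max(1×18, 2×12, 3×9, …, 7×2, 8×1) = 27
f[10] = max(1×27, 2×18, 3×12, …, 8×2, 9×1) = 36
f[11] = max(1×36, 2×27, 3×18, …, 9×2, 10×1) = 54
One optimal split: 3 + 3 + 3 + 2; product 3×3×3×2 = 54.

54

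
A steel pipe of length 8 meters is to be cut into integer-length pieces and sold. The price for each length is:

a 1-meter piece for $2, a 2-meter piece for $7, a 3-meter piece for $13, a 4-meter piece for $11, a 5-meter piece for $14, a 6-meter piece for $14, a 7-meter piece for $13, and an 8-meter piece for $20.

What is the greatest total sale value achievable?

Let R[k] be the best obtainable value from length k. For each k, try every first piece i and keep the best of price[i] + R[k−i].
R[1] = 2
R[2] = max(2+2, 7+0) = 7
R[3] = max(2+7, 7+2, 13+0) = 13
R[4] = max(2+13, 7+7, 13+2, 11+0) = 15
R[5] = max(2+15, 7+13, 13+7, 11+2, 14+0) = 20
R[6] = max(2+20, 7+15, 13+13, 11+7, 14+2, 14+0) = 26
R[7] = max(2+26, 7+20, 13+15, …, 14+2, 13+0) = 28
R[8] = max(2+28, 7+26, 13+20, …, 13+2, 20+0) = 33
One optimal cutting: 3 + 3 + 2 → $13 + $13 + $7 = $33.

33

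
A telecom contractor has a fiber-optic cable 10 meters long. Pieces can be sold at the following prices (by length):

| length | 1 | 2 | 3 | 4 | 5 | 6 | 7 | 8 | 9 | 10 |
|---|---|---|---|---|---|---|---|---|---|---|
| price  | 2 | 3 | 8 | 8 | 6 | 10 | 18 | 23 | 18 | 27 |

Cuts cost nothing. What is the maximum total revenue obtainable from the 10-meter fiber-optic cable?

Let best[k] be the best obtainable value from length k. For each k, try every first piece i and keep the best of price[i] + best[k−i].
best[1] = 2
best[2] = max(2+2, 3+0) = 4
best[3] = max(2+4, 3+2, 8+0) = 8
best[4] = max(2+8, 3+4, 8+2, 8+0) = 10
best[5] = max(2+10, 3+8, 8+4, 8+2, 6+0) = 12
best[6] = max(2+12, 3+10, 8+8, 8+4, 6+2, 10+0) = 16
best[7] = max(2+16, 3+12, 8+10, …, 10+2, 18+0) = 18
best[8] = max(2+18, 3+16, 8+12, …, 18+2, 23+0) = 23
best[9] = max(2+23, 3+18, 8+16, …, 23+2, 18+0) = 25
best[10] = max(2+25, 3+23, 8+18, …, 18+2, 27+0) = 27
One optimal cutting: 8 + 1 + 1 → $23 + $2 + $2 = $27.

27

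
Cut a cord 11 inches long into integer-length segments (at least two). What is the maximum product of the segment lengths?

Define prod[k] = max over 1≤i<k of i · max(k−i, prod[k−i]); the inner max lets the remainder stay uncut if that's better.
prod[2] = 1×max(1,0) = 1×1 = 1
prod[3] = 1×max(2,1) = 1×2 = 2
prod[4] = 2×max(2,1) = 2×2 = 4
prod[5] = 2×max(3,2) = 2×3 = 6
prod[6] = 3×max(3,2) = 3×3 = 9
prod[7] = 2×max(5,6) = 2×6 = 12
prod[8] = 2×max(6,9) = 2×9 = 18
prod[9] = 3×max(6,9) = 3×9 = 27
prod[10] = 2×max(8,18) = 2×18 = 36
prod[11] = 2×max(9,27) = 2×27 = 54
One optimal split: 3 + 3 + 3 + 2; product 3×3×3×2 = 54.

54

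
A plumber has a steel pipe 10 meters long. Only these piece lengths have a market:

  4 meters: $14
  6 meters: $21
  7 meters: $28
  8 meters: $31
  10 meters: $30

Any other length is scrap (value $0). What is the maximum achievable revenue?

35

Let f[k] be the best obtainable value from length k. For each k, try every first piece i and keep the best of price[i] + f[k−i].
f[1] = 0
f[2] = 0
f[3] = 0
f[4] = 14
f[5] = 14
f[6] = 21
f[7] = 28
f[8] = 31
f[9] = 31
f[10] = 35  (first piece 4, then f[6]=21)
One optimal cutting: 6 + 4 → $35.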